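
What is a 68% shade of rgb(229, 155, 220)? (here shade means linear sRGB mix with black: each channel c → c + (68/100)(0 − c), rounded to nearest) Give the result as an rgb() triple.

A 68% shade moves each channel 68% toward 0:
  R: 229 + 0.68×(0−229) = 229 − 155.72 = 73.28 → 73
  G: 155 − 105.4 = 49.6 → 50
  B: 220 − 149.6 = 70.4 → 70

rgb(73, 50, 70)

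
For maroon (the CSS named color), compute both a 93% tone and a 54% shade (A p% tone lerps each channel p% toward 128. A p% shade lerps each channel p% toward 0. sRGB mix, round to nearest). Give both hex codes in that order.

#807777, #3B0000

CSS maroon is rgb(128, 0, 0).
93% tone:
  R: 128 + 0 = 128 → 128
  G: 0 + 0.93×(128−0) = 0 + 119.04 = 119.04 → 119
  B: 0 + 0.93×(128−0) = 0 + 119.04 = 119.04 → 119
  → #807777
54% shade:
  R: 128 − 69.12 = 58.88 → 59
  G: 0 + 0.54×(0−0) = 0 + 0 = 0 → 0
  B: 0 + 0 = 0 → 0
  → #3B0000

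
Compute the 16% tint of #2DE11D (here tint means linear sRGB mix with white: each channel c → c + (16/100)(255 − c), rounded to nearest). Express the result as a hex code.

#2DE11D is rgb(45, 225, 29).
A 16% tint moves each channel 16% toward 255:
  R: 45 + 0.16×(255−45) = 45 + 33.6 = 78.6 → 79
  G: 225 + 4.8 = 229.8 → 230
  B: 29 + 36.16 = 65.16 → 65
rgb(79, 230, 65) = #4FE641.

#4FE641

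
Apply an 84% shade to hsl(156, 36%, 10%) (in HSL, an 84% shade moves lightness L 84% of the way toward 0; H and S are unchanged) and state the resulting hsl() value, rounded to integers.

L moves 84% from 10 toward 0: 10 − 8.4 = 1.6 → 2.
H and S are unchanged.

hsl(156, 36%, 2%)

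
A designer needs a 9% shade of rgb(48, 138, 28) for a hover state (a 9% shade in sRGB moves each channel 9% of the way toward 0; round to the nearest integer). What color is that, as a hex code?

#2C7E19

Per channel, c → c + 0.09(0 − c):
  R: 48 + 0.09×(0−48) = 48 − 4.32 = 43.68 → 44
  G: 138 + 0.09×(0−138) = 138 − 12.42 = 125.58 → 126
  B: 28 − 2.52 = 25.48 → 25
rgb(44, 126, 25) = #2C7E19.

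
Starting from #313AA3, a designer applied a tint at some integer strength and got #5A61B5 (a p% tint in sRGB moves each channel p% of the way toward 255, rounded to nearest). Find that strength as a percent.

#313AA3 is rgb(49, 58, 163); #5A61B5 is rgb(90, 97, 181).
On the R channel (widest range): 90 ≈ 49 + (p/100)(255 − 49), so p ≈ 100×(90 − 49)/(255 − 49) = 4100/206 = 19.90.
p = 20 reproduces all three channels after rounding.

20%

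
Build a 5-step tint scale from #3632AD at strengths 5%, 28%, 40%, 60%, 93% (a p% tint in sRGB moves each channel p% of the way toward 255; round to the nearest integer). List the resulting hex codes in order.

#403CB1, #6E6BC4, #8684CE, #AFADDE, #F1F1F9

#3632AD is rgb(54, 50, 173).
5%: (54 + 10.05 = 64.05→64, 50 + 10.25 = 60.25→60, 173 + 4.1 = 177.1→177) → #403CB1
28%: (54 + 56.28 = 110.28→110, 50 + 57.4 = 107.4→107, 173 + 22.96 = 195.96→196) → #6E6BC4
40%: (54 + 80.4 = 134.4→134, 50 + 82 = 132→132, 173 + 32.8 = 205.8→206) → #8684CE
60%: (54 + 120.6 = 174.6→175, 50 + 123 = 173→173, 173 + 49.2 = 222.2→222) → #AFADDE
93%: (54 + 186.93 = 240.93→241, 50 + 190.65 = 240.65→241, 173 + 76.26 = 249.26→249) → #F1F1F9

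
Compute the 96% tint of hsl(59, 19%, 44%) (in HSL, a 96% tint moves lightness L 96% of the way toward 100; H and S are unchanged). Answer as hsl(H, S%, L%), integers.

hsl(59, 19%, 98%)

L moves 96% from 44 toward 100: 44 + 53.76 = 97.76 → 98.
H and S are unchanged.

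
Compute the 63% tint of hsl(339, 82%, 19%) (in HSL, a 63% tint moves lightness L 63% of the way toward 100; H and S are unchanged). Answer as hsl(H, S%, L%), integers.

L moves 63% from 19 toward 100: 19 + 51.03 = 70.03 → 70.
H and S are unchanged.

hsl(339, 82%, 70%)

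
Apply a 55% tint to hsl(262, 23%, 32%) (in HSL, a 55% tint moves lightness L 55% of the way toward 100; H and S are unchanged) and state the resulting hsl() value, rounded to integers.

L moves 55% from 32 toward 100: 32 + 37.4 = 69.4 → 69.
H and S are unchanged.

hsl(262, 23%, 69%)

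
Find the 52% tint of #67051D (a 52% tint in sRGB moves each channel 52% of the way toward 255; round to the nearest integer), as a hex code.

#B68793

#67051D is rgb(103, 5, 29).
Lerp each channel 52% toward 255:
  R: 103 + 0.52×(255−103) = 103 + 79.04 = 182.04 → 182
  G: 5 + 130 = 135 → 135
  B: 29 + 117.52 = 146.52 → 147
rgb(182, 135, 147) = #B68793.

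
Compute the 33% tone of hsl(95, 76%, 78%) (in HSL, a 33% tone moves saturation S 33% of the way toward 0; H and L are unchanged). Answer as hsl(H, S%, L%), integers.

hsl(95, 51%, 78%)

S moves 33% from 76 toward 0: 76 − 25.08 = 50.92 → 51.
H and L are unchanged.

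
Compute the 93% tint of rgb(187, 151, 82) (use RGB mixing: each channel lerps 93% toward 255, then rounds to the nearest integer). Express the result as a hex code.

A 93% tint moves each channel 93% toward 255:
  R: 187 + 0.93×(255−187) = 187 + 63.24 = 250.24 → 250
  G: 151 + 0.93×(255−151) = 151 + 96.72 = 247.72 → 248
  B: 82 + 160.89 = 242.89 → 243
rgb(250, 248, 243) = #FAF8F3.

#FAF8F3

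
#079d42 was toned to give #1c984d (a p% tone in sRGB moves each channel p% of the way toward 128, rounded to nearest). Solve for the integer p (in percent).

17%

#079d42 is rgb(7, 157, 66); #1c984d is rgb(28, 152, 77).
On the R channel (widest range): 28 ≈ 7 + (p/100)(128 − 7), so p ≈ 100×(28 − 7)/(128 − 7) = 2100/121 = 17.36.
p = 17 reproduces all three channels after rounding.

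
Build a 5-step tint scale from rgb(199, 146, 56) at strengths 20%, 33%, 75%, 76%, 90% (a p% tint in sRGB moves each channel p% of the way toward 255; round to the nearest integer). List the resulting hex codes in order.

#D2A860, #D9B67A, #F1E4CD, #F2E5CF, #F9F4EB

20%: (199 + 11.2 = 210.2→210, 146 + 21.8 = 167.8→168, 56 + 39.8 = 95.8→96) → #D2A860
33%: (199 + 18.48 = 217.48→217, 146 + 35.97 = 181.97→182, 56 + 65.67 = 121.67→122) → #D9B67A
75%: (199 + 42 = 241→241, 146 + 81.75 = 227.75→228, 56 + 149.25 = 205.25→205) → #F1E4CD
76%: (199 + 42.56 = 241.56→242, 146 + 82.84 = 228.84→229, 56 + 151.24 = 207.24→207) → #F2E5CF
90%: (199 + 50.4 = 249.4→249, 146 + 98.1 = 244.1→244, 56 + 179.1 = 235.1→235) → #F9F4EB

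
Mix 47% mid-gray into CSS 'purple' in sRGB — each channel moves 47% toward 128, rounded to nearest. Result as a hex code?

#803C80

CSS purple is rgb(128, 0, 128).
Lerp each channel 47% toward 128:
  R: 128 + 0.47×(128−128) = 128 + 0 = 128 → 128
  G: 0 + 0.47×(128−0) = 0 + 60.16 = 60.16 → 60
  B: 128 + 0 = 128 → 128
rgb(128, 60, 128) = #803C80.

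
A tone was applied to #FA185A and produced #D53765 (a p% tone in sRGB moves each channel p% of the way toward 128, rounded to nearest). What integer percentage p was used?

30%

#FA185A is rgb(250, 24, 90); #D53765 is rgb(213, 55, 101).
On the R channel (widest range): 213 ≈ 250 + (p/100)(128 − 250), so p ≈ 100×(213 − 250)/(128 − 250) = -3700/-122 = 30.33.
p = 30 reproduces all three channels after rounding.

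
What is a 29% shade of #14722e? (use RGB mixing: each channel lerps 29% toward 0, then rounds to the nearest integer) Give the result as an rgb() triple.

#14722e is rgb(20, 114, 46).
A 29% shade moves each channel 29% toward 0:
  R: 20 + 0.29×(0−20) = 20 − 5.8 = 14.2 → 14
  G: 114 − 33.06 = 80.94 → 81
  B: 46 − 13.34 = 32.66 → 33

rgb(14, 81, 33)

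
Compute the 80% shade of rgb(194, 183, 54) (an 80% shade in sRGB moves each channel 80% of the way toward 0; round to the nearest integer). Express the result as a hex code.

Per channel, c → c + 0.8(0 − c):
  R: 194 − 155.2 = 38.8 → 39
  G: 183 − 146.4 = 36.6 → 37
  B: 54 + 0.8×(0−54) = 54 − 43.2 = 10.8 → 11
rgb(39, 37, 11) = #27250B.

#27250B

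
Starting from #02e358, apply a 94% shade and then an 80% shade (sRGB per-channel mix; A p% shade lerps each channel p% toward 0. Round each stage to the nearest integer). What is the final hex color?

#000301

#02e358 is rgb(2, 227, 88).
Lerp each channel 94% toward 0:
  R: 2 + 0.94×(0−2) = 2 − 1.88 = 0.12 → 0
  G: 227 − 213.38 = 13.62 → 14
  B: 88 − 82.72 = 5.28 → 5
After the shade: rgb(0, 14, 5) = #000e05.
Per channel, c → c + 0.8(0 − c):
  R: 0 + 0 = 0 → 0
  G: 14 − 11.2 = 2.8 → 3
  B: 5 + 0.8×(0−5) = 5 − 4 = 1 → 1
rgb(0, 3, 1) = #000301.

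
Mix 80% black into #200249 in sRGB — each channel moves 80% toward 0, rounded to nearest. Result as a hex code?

#06000F

#200249 is rgb(32, 2, 73).
Per channel, c → c + 0.8(0 − c):
  R: 32 + 0.8×(0−32) = 32 − 25.6 = 6.4 → 6
  G: 2 + 0.8×(0−2) = 2 − 1.6 = 0.4 → 0
  B: 73 − 58.4 = 14.6 → 15
rgb(6, 0, 15) = #06000F.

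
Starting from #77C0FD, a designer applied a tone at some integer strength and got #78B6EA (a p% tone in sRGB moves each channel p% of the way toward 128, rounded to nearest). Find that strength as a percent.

15%

#77C0FD is rgb(119, 192, 253); #78B6EA is rgb(120, 182, 234).
On the B channel (widest range): 234 ≈ 253 + (p/100)(128 − 253), so p ≈ 100×(234 − 253)/(128 − 253) = -1900/-125 = 15.20.
p = 15 reproduces all three channels after rounding.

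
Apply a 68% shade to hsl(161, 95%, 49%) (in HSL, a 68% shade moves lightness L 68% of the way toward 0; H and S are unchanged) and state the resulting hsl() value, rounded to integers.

hsl(161, 95%, 16%)

L moves 68% from 49 toward 0: 49 − 33.32 = 15.68 → 16.
H and S are unchanged.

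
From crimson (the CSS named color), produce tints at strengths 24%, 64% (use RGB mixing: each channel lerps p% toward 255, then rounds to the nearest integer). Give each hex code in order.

CSS crimson is rgb(220, 20, 60).
24%: (220 + 8.4 = 228.4→228, 20 + 56.4 = 76.4→76, 60 + 46.8 = 106.8→107) → #e44c6b
64%: (220 + 22.4 = 242.4→242, 20 + 150.4 = 170.4→170, 60 + 124.8 = 184.8→185) → #f2aab9

#e44c6b, #f2aab9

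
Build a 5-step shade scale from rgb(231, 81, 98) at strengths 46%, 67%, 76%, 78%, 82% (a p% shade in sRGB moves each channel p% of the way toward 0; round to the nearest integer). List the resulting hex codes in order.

46%: (231 − 106.26 = 124.74→125, 81 − 37.26 = 43.74→44, 98 − 45.08 = 52.92→53) → #7D2C35
67%: (231 − 154.77 = 76.23→76, 81 − 54.27 = 26.73→27, 98 − 65.66 = 32.34→32) → #4C1B20
76%: (231 − 175.56 = 55.44→55, 81 − 61.56 = 19.44→19, 98 − 74.48 = 23.52→24) → #371318
78%: (231 − 180.18 = 50.82→51, 81 − 63.18 = 17.82→18, 98 − 76.44 = 21.56→22) → #331216
82%: (231 − 189.42 = 41.58→42, 81 − 66.42 = 14.58→15, 98 − 80.36 = 17.64→18) → #2A0F12

#7D2C35, #4C1B20, #371318, #331216, #2A0F12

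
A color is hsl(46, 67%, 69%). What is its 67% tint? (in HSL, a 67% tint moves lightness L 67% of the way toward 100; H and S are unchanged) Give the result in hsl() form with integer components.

hsl(46, 67%, 90%)

L moves 67% from 69 toward 100: 69 + 20.77 = 89.77 → 90.
H and S are unchanged.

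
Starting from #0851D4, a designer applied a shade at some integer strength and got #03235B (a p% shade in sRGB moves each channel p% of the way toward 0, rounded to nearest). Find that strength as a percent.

#0851D4 is rgb(8, 81, 212); #03235B is rgb(3, 35, 91).
On the B channel (widest range): 91 ≈ 212 + (p/100)(0 − 212), so p ≈ 100×(91 − 212)/(0 − 212) = -12100/-212 = 57.08.
p = 57 reproduces all three channels after rounding.

57%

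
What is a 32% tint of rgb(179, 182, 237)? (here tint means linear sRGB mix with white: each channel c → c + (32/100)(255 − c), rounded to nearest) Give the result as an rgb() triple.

Lerp each channel 32% toward 255:
  R: 179 + 0.32×(255−179) = 179 + 24.32 = 203.32 → 203
  G: 182 + 23.36 = 205.36 → 205
  B: 237 + 0.32×(255−237) = 237 + 5.76 = 242.76 → 243

rgb(203, 205, 243)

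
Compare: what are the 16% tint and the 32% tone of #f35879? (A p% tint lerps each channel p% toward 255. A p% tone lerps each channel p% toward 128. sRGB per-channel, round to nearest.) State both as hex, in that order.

#f5738e, #ce657b

#f35879 is rgb(243, 88, 121).
16% tint:
  R: 243 + 1.92 = 244.92 → 245
  G: 88 + 0.16×(255−88) = 88 + 26.72 = 114.72 → 115
  B: 121 + 21.44 = 142.44 → 142
  → #f5738e
32% tone:
  R: 243 + 0.32×(128−243) = 243 − 36.8 = 206.2 → 206
  G: 88 + 0.32×(128−88) = 88 + 12.8 = 100.8 → 101
  B: 121 + 0.32×(128−121) = 121 + 2.24 = 123.24 → 123
  → #ce657b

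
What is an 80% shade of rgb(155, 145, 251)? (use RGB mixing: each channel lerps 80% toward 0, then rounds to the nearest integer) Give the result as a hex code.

#1F1D32

An 80% shade moves each channel 80% toward 0:
  R: 155 − 124 = 31 → 31
  G: 145 − 116 = 29 → 29
  B: 251 − 200.8 = 50.2 → 50
rgb(31, 29, 50) = #1F1D32.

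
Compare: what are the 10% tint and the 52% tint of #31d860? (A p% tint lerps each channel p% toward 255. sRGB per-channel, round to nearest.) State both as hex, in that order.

#46dc70, #9cecb3

#31d860 is rgb(49, 216, 96).
10% tint:
  R: 49 + 0.1×(255−49) = 49 + 20.6 = 69.6 → 70
  G: 216 + 0.1×(255−216) = 216 + 3.9 = 219.9 → 220
  B: 96 + 0.1×(255−96) = 96 + 15.9 = 111.9 → 112
  → #46dc70
52% tint:
  R: 49 + 0.52×(255−49) = 49 + 107.12 = 156.12 → 156
  G: 216 + 20.28 = 236.28 → 236
  B: 96 + 82.68 = 178.68 → 179
  → #9cecb3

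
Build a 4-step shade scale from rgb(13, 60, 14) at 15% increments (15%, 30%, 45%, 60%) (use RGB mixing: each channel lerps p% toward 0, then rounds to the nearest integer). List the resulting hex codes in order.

15%: (13 − 1.95 = 11.05→11, 60 − 9 = 51→51, 14 − 2.1 = 11.9→12) → #0B330C
30%: (13 − 3.9 = 9.1→9, 60 − 18 = 42→42, 14 − 4.2 = 9.8→10) → #092A0A
45%: (13 − 5.85 = 7.15→7, 60 − 27 = 33→33, 14 − 6.3 = 7.7→8) → #072108
60%: (13 − 7.8 = 5.2→5, 60 − 36 = 24→24, 14 − 8.4 = 5.6→6) → #051806

#0B330C, #092A0A, #072108, #051806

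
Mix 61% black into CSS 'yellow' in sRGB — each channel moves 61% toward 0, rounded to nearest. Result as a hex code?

#636300

CSS yellow is rgb(255, 255, 0).
Lerp each channel 61% toward 0:
  R: 255 + 0.61×(0−255) = 255 − 155.55 = 99.45 → 99
  G: 255 + 0.61×(0−255) = 255 − 155.55 = 99.45 → 99
  B: 0 + 0.61×(0−0) = 0 + 0 = 0 → 0
rgb(99, 99, 0) = #636300.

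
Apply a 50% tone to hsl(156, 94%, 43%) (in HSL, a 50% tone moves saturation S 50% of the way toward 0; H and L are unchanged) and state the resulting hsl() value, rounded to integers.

hsl(156, 47%, 43%)

S moves 50% from 94 toward 0: 94 − 47 = 47 → 47.
H and L are unchanged.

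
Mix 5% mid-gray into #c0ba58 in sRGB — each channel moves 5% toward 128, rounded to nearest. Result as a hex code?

#bdb75a

#c0ba58 is rgb(192, 186, 88).
A 5% tone moves each channel 5% toward 128:
  R: 192 − 3.2 = 188.8 → 189
  G: 186 + 0.05×(128−186) = 186 − 2.9 = 183.1 → 183
  B: 88 + 0.05×(128−88) = 88 + 2 = 90 → 90
rgb(189, 183, 90) = #bdb75a.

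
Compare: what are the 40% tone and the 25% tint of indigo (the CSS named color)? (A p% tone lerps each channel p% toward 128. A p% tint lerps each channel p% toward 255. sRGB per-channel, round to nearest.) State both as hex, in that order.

#603381, #7840a1

CSS indigo is rgb(75, 0, 130).
40% tone:
  R: 75 + 21.2 = 96.2 → 96
  G: 0 + 51.2 = 51.2 → 51
  B: 130 + 0.4×(128−130) = 130 − 0.8 = 129.2 → 129
  → #603381
25% tint:
  R: 75 + 0.25×(255−75) = 75 + 45 = 120 → 120
  G: 0 + 0.25×(255−0) = 0 + 63.75 = 63.75 → 64
  B: 130 + 31.25 = 161.25 → 161
  → #7840a1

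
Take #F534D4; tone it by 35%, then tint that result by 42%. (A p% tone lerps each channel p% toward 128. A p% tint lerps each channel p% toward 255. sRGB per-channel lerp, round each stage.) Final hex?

#E199D5

#F534D4 is rgb(245, 52, 212).
Lerp each channel 35% toward 128:
  R: 245 + 0.35×(128−245) = 245 − 40.95 = 204.05 → 204
  G: 52 + 0.35×(128−52) = 52 + 26.6 = 78.6 → 79
  B: 212 + 0.35×(128−212) = 212 − 29.4 = 182.6 → 183
After the tone: rgb(204, 79, 183) = #CC4FB7.
A 42% tint moves each channel 42% toward 255:
  R: 204 + 21.42 = 225.42 → 225
  G: 79 + 0.42×(255−79) = 79 + 73.92 = 152.92 → 153
  B: 183 + 0.42×(255−183) = 183 + 30.24 = 213.24 → 213
rgb(225, 153, 213) = #E199D5.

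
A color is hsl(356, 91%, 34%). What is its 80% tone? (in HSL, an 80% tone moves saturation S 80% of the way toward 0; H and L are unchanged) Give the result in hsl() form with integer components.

hsl(356, 18%, 34%)

S moves 80% from 91 toward 0: 91 − 72.8 = 18.2 → 18.
H and L are unchanged.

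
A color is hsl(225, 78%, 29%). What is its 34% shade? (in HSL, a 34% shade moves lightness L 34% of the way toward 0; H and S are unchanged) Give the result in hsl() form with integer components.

L moves 34% from 29 toward 0: 29 − 9.86 = 19.14 → 19.
H and S are unchanged.

hsl(225, 78%, 19%)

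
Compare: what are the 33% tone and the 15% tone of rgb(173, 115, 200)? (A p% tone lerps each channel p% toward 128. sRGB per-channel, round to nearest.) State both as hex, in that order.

#9e77b0, #a675bd

33% tone:
  R: 173 − 14.85 = 158.15 → 158
  G: 115 + 0.33×(128−115) = 115 + 4.29 = 119.29 → 119
  B: 200 + 0.33×(128−200) = 200 − 23.76 = 176.24 → 176
  → #9e77b0
15% tone:
  R: 173 + 0.15×(128−173) = 173 − 6.75 = 166.25 → 166
  G: 115 + 1.95 = 116.95 → 117
  B: 200 − 10.8 = 189.2 → 189
  → #a675bd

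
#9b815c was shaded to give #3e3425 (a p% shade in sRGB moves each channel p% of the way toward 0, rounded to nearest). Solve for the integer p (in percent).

60%

#9b815c is rgb(155, 129, 92); #3e3425 is rgb(62, 52, 37).
On the R channel (widest range): 62 ≈ 155 + (p/100)(0 − 155), so p ≈ 100×(62 − 155)/(0 − 155) = -9300/-155 = 60.00.
p = 60 reproduces all three channels after rounding.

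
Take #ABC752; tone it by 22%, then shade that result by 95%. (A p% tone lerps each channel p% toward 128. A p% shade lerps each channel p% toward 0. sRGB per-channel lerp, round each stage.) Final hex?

#ABC752 is rgb(171, 199, 82).
A 22% tone moves each channel 22% toward 128:
  R: 171 + 0.22×(128−171) = 171 − 9.46 = 161.54 → 162
  G: 199 − 15.62 = 183.38 → 183
  B: 82 + 0.22×(128−82) = 82 + 10.12 = 92.12 → 92
After the tone: rgb(162, 183, 92) = #A2B75C.
Lerp each channel 95% toward 0:
  R: 162 + 0.95×(0−162) = 162 − 153.9 = 8.1 → 8
  G: 183 − 173.85 = 9.15 → 9
  B: 92 + 0.95×(0−92) = 92 − 87.4 = 4.6 → 5
rgb(8, 9, 5) = #080905.

#080905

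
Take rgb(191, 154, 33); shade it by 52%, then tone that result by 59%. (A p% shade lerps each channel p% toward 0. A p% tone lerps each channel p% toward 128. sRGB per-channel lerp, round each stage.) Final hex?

#716A52

Per channel, c → c + 0.52(0 − c):
  R: 191 − 99.32 = 91.68 → 92
  G: 154 + 0.52×(0−154) = 154 − 80.08 = 73.92 → 74
  B: 33 + 0.52×(0−33) = 33 − 17.16 = 15.84 → 16
After the shade: rgb(92, 74, 16) = #5C4A10.
Per channel, c → c + 0.59(128 − c):
  R: 92 + 21.24 = 113.24 → 113
  G: 74 + 31.86 = 105.86 → 106
  B: 16 + 0.59×(128−16) = 16 + 66.08 = 82.08 → 82
rgb(113, 106, 82) = #716A52.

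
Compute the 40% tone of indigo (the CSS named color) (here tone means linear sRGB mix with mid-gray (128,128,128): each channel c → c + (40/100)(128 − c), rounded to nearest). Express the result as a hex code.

#603381

CSS indigo is rgb(75, 0, 130).
Per channel, c → c + 0.4(128 − c):
  R: 75 + 0.4×(128−75) = 75 + 21.2 = 96.2 → 96
  G: 0 + 51.2 = 51.2 → 51
  B: 130 − 0.8 = 129.2 → 129
rgb(96, 51, 129) = #603381.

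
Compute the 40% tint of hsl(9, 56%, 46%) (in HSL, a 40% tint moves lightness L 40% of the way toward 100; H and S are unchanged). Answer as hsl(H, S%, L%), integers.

L moves 40% from 46 toward 100: 46 + 21.6 = 67.6 → 68.
H and S are unchanged.

hsl(9, 56%, 68%)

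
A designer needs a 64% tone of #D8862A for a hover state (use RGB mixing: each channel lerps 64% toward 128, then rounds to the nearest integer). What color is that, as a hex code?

#D8862A is rgb(216, 134, 42).
A 64% tone moves each channel 64% toward 128:
  R: 216 + 0.64×(128−216) = 216 − 56.32 = 159.68 → 160
  G: 134 − 3.84 = 130.16 → 130
  B: 42 + 0.64×(128−42) = 42 + 55.04 = 97.04 → 97
rgb(160, 130, 97) = #A08261.

#A08261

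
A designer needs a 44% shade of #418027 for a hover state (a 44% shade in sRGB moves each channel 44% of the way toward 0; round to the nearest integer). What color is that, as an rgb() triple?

rgb(36, 72, 22)

#418027 is rgb(65, 128, 39).
Lerp each channel 44% toward 0:
  R: 65 − 28.6 = 36.4 → 36
  G: 128 − 56.32 = 71.68 → 72
  B: 39 − 17.16 = 21.84 → 22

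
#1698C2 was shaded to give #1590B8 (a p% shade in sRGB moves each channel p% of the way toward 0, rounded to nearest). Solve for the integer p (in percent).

5%

#1698C2 is rgb(22, 152, 194); #1590B8 is rgb(21, 144, 184).
On the B channel (widest range): 184 ≈ 194 + (p/100)(0 − 194), so p ≈ 100×(184 − 194)/(0 − 194) = -1000/-194 = 5.15.
p = 5 reproduces all three channels after rounding.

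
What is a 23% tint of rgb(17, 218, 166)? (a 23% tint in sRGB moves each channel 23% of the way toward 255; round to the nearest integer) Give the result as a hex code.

Lerp each channel 23% toward 255:
  R: 17 + 0.23×(255−17) = 17 + 54.74 = 71.74 → 72
  G: 218 + 8.51 = 226.51 → 227
  B: 166 + 0.23×(255−166) = 166 + 20.47 = 186.47 → 186
rgb(72, 227, 186) = #48E3BA.

#48E3BA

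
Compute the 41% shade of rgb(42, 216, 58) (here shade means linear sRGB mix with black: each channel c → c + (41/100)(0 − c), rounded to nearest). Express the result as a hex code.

#197F22

A 41% shade moves each channel 41% toward 0:
  R: 42 − 17.22 = 24.78 → 25
  G: 216 − 88.56 = 127.44 → 127
  B: 58 + 0.41×(0−58) = 58 − 23.78 = 34.22 → 34
rgb(25, 127, 34) = #197F22.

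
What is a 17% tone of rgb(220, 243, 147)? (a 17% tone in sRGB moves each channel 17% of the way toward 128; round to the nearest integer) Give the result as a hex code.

Lerp each channel 17% toward 128:
  R: 220 + 0.17×(128−220) = 220 − 15.64 = 204.36 → 204
  G: 243 + 0.17×(128−243) = 243 − 19.55 = 223.45 → 223
  B: 147 − 3.23 = 143.77 → 144
rgb(204, 223, 144) = #ccdf90.

#ccdf90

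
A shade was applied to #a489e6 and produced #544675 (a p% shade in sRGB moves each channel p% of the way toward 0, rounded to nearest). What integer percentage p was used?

49%

#a489e6 is rgb(164, 137, 230); #544675 is rgb(84, 70, 117).
On the B channel (widest range): 117 ≈ 230 + (p/100)(0 − 230), so p ≈ 100×(117 − 230)/(0 − 230) = -11300/-230 = 49.13.
p = 49 reproduces all three channels after rounding.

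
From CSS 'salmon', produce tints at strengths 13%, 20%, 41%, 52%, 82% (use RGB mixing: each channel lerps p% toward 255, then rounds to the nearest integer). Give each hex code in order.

CSS salmon is rgb(250, 128, 114).
13%: (250 + 0.65 = 250.65→251, 128 + 16.51 = 144.51→145, 114 + 18.33 = 132.33→132) → #fb9184
20%: (250 + 1 = 251→251, 128 + 25.4 = 153.4→153, 114 + 28.2 = 142.2→142) → #fb998e
41%: (250 + 2.05 = 252.05→252, 128 + 52.07 = 180.07→180, 114 + 57.81 = 171.81→172) → #fcb4ac
52%: (250 + 2.6 = 252.6→253, 128 + 66.04 = 194.04→194, 114 + 73.32 = 187.32→187) → #fdc2bb
82%: (250 + 4.1 = 254.1→254, 128 + 104.14 = 232.14→232, 114 + 115.62 = 229.62→230) → #fee8e6

#fb9184, #fb998e, #fcb4ac, #fdc2bb, #fee8e6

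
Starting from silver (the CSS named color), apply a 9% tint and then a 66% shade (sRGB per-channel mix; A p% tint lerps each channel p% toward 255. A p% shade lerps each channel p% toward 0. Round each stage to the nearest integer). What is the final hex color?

#434343

CSS silver is rgb(192, 192, 192).
Per channel, c → c + 0.09(255 − c):
  R: 192 + 0.09×(255−192) = 192 + 5.67 = 197.67 → 198
  G: 192 + 0.09×(255−192) = 192 + 5.67 = 197.67 → 198
  B: 192 + 0.09×(255−192) = 192 + 5.67 = 197.67 → 198
After the tint: rgb(198, 198, 198) = #c6c6c6.
Lerp each channel 66% toward 0:
  R: 198 − 130.68 = 67.32 → 67
  G: 198 + 0.66×(0−198) = 198 − 130.68 = 67.32 → 67
  B: 198 + 0.66×(0−198) = 198 − 130.68 = 67.32 → 67
rgb(67, 67, 67) = #434343.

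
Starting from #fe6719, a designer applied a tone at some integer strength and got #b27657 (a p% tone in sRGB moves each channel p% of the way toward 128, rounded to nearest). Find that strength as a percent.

#fe6719 is rgb(254, 103, 25); #b27657 is rgb(178, 118, 87).
On the R channel (widest range): 178 ≈ 254 + (p/100)(128 − 254), so p ≈ 100×(178 − 254)/(128 − 254) = -7600/-126 = 60.32.
p = 60 reproduces all three channels after rounding.

60%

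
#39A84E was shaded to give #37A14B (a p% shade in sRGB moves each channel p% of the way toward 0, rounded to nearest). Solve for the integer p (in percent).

#39A84E is rgb(57, 168, 78); #37A14B is rgb(55, 161, 75).
On the G channel (widest range): 161 ≈ 168 + (p/100)(0 − 168), so p ≈ 100×(161 − 168)/(0 − 168) = -700/-168 = 4.17.
p = 4 reproduces all three channels after rounding.

4%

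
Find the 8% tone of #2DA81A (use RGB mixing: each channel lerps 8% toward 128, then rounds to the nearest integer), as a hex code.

#34A522

#2DA81A is rgb(45, 168, 26).
Per channel, c → c + 0.08(128 − c):
  R: 45 + 6.64 = 51.64 → 52
  G: 168 − 3.2 = 164.8 → 165
  B: 26 + 8.16 = 34.16 → 34
rgb(52, 165, 34) = #34A522.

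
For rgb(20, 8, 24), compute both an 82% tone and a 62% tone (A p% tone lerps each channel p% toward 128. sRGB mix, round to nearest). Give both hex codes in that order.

82% tone:
  R: 20 + 0.82×(128−20) = 20 + 88.56 = 108.56 → 109
  G: 8 + 0.82×(128−8) = 8 + 98.4 = 106.4 → 106
  B: 24 + 0.82×(128−24) = 24 + 85.28 = 109.28 → 109
  → #6D6A6D
62% tone:
  R: 20 + 0.62×(128−20) = 20 + 66.96 = 86.96 → 87
  G: 8 + 74.4 = 82.4 → 82
  B: 24 + 64.48 = 88.48 → 88
  → #575258

#6D6A6D, #575258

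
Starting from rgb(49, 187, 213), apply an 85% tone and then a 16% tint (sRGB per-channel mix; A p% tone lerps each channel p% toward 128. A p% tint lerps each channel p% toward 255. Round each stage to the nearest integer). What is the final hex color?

Per channel, c → c + 0.85(128 − c):
  R: 49 + 0.85×(128−49) = 49 + 67.15 = 116.15 → 116
  G: 187 + 0.85×(128−187) = 187 − 50.15 = 136.85 → 137
  B: 213 + 0.85×(128−213) = 213 − 72.25 = 140.75 → 141
After the tone: rgb(116, 137, 141) = #74898D.
Per channel, c → c + 0.16(255 − c):
  R: 116 + 22.24 = 138.24 → 138
  G: 137 + 0.16×(255−137) = 137 + 18.88 = 155.88 → 156
  B: 141 + 18.24 = 159.24 → 159
rgb(138, 156, 159) = #8A9C9F.

#8A9C9F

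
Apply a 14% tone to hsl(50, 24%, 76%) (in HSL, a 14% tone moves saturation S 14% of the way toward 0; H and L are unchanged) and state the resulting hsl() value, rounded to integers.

hsl(50, 21%, 76%)

S moves 14% from 24 toward 0: 24 − 3.36 = 20.64 → 21.
H and L are unchanged.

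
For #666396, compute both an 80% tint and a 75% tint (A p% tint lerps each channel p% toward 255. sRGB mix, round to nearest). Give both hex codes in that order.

#666396 is rgb(102, 99, 150).
80% tint:
  R: 102 + 0.8×(255−102) = 102 + 122.4 = 224.4 → 224
  G: 99 + 124.8 = 223.8 → 224
  B: 150 + 0.8×(255−150) = 150 + 84 = 234 → 234
  → #E0E0EA
75% tint:
  R: 102 + 114.75 = 216.75 → 217
  G: 99 + 0.75×(255−99) = 99 + 117 = 216 → 216
  B: 150 + 0.75×(255−150) = 150 + 78.75 = 228.75 → 229
  → #D9D8E5

#E0E0EA, #D9D8E5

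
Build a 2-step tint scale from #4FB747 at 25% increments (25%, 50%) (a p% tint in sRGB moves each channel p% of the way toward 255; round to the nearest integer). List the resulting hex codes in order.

#4FB747 is rgb(79, 183, 71).
25%: (79 + 44 = 123→123, 183 + 18 = 201→201, 71 + 46 = 117→117) → #7BC975
50%: (79 + 88 = 167→167, 183 + 36 = 219→219, 71 + 92 = 163→163) → #A7DBA3

#7BC975, #A7DBA3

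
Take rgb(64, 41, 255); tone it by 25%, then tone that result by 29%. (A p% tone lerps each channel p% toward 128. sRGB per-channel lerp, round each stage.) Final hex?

A 25% tone moves each channel 25% toward 128:
  R: 64 + 0.25×(128−64) = 64 + 16 = 80 → 80
  G: 41 + 21.75 = 62.75 → 63
  B: 255 + 0.25×(128−255) = 255 − 31.75 = 223.25 → 223
After the tone: rgb(80, 63, 223) = #503FDF.
Lerp each channel 29% toward 128:
  R: 80 + 0.29×(128−80) = 80 + 13.92 = 93.92 → 94
  G: 63 + 0.29×(128−63) = 63 + 18.85 = 81.85 → 82
  B: 223 − 27.55 = 195.45 → 195
rgb(94, 82, 195) = #5E52C3.

#5E52C3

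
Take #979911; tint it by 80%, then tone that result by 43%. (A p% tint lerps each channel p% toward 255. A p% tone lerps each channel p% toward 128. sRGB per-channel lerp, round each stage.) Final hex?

#979911 is rgb(151, 153, 17).
An 80% tint moves each channel 80% toward 255:
  R: 151 + 83.2 = 234.2 → 234
  G: 153 + 81.6 = 234.6 → 235
  B: 17 + 0.8×(255−17) = 17 + 190.4 = 207.4 → 207
After the tint: rgb(234, 235, 207) = #EAEBCF.
A 43% tone moves each channel 43% toward 128:
  R: 234 − 45.58 = 188.42 → 188
  G: 235 − 46.01 = 188.99 → 189
  B: 207 + 0.43×(128−207) = 207 − 33.97 = 173.03 → 173
rgb(188, 189, 173) = #BCBDAD.

#BCBDAD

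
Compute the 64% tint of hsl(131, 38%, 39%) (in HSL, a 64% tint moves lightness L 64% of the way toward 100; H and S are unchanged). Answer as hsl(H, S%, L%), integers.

hsl(131, 38%, 78%)

L moves 64% from 39 toward 100: 39 + 39.04 = 78.04 → 78.
H and S are unchanged.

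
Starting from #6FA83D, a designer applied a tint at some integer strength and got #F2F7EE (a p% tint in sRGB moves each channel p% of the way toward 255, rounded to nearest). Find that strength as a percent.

91%

#6FA83D is rgb(111, 168, 61); #F2F7EE is rgb(242, 247, 238).
On the B channel (widest range): 238 ≈ 61 + (p/100)(255 − 61), so p ≈ 100×(238 − 61)/(255 − 61) = 17700/194 = 91.24.
p = 91 reproduces all three channels after rounding.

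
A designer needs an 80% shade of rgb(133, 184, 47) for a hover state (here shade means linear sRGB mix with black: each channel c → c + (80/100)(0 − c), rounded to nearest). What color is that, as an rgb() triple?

rgb(27, 37, 9)

Per channel, c → c + 0.8(0 − c):
  R: 133 + 0.8×(0−133) = 133 − 106.4 = 26.6 → 27
  G: 184 + 0.8×(0−184) = 184 − 147.2 = 36.8 → 37
  B: 47 + 0.8×(0−47) = 47 − 37.6 = 9.4 → 9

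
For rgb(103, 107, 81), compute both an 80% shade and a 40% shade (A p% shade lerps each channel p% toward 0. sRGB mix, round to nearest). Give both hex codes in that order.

80% shade:
  R: 103 + 0.8×(0−103) = 103 − 82.4 = 20.6 → 21
  G: 107 + 0.8×(0−107) = 107 − 85.6 = 21.4 → 21
  B: 81 + 0.8×(0−81) = 81 − 64.8 = 16.2 → 16
  → #151510
40% shade:
  R: 103 + 0.4×(0−103) = 103 − 41.2 = 61.8 → 62
  G: 107 + 0.4×(0−107) = 107 − 42.8 = 64.2 → 64
  B: 81 + 0.4×(0−81) = 81 − 32.4 = 48.6 → 49
  → #3E4031

#151510, #3E4031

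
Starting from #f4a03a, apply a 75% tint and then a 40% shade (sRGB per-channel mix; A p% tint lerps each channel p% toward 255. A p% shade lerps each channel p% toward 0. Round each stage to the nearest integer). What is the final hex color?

#978b7c

#f4a03a is rgb(244, 160, 58).
Lerp each channel 75% toward 255:
  R: 244 + 0.75×(255−244) = 244 + 8.25 = 252.25 → 252
  G: 160 + 0.75×(255−160) = 160 + 71.25 = 231.25 → 231
  B: 58 + 0.75×(255−58) = 58 + 147.75 = 205.75 → 206
After the tint: rgb(252, 231, 206) = #fce7ce.
Lerp each channel 40% toward 0:
  R: 252 + 0.4×(0−252) = 252 − 100.8 = 151.2 → 151
  G: 231 + 0.4×(0−231) = 231 − 92.4 = 138.6 → 139
  B: 206 + 0.4×(0−206) = 206 − 82.4 = 123.6 → 124
rgb(151, 139, 124) = #978b7c.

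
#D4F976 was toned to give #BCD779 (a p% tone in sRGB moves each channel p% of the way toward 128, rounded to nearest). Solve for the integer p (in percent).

28%

#D4F976 is rgb(212, 249, 118); #BCD779 is rgb(188, 215, 121).
On the G channel (widest range): 215 ≈ 249 + (p/100)(128 − 249), so p ≈ 100×(215 − 249)/(128 − 249) = -3400/-121 = 28.10.
p = 28 reproduces all three channels after rounding.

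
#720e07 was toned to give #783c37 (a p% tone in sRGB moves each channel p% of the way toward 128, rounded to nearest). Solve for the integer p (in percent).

#720e07 is rgb(114, 14, 7); #783c37 is rgb(120, 60, 55).
On the B channel (widest range): 55 ≈ 7 + (p/100)(128 − 7), so p ≈ 100×(55 − 7)/(128 − 7) = 4800/121 = 39.67.
p = 40 reproduces all three channels after rounding.

40%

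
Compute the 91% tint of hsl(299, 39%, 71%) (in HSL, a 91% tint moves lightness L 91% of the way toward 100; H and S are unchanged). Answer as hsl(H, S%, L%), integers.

L moves 91% from 71 toward 100: 71 + 26.39 = 97.39 → 97.
H and S are unchanged.

hsl(299, 39%, 97%)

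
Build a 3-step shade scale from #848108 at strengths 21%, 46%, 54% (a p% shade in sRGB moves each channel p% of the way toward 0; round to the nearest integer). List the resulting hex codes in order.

#848108 is rgb(132, 129, 8).
21%: (132 − 27.72 = 104.28→104, 129 − 27.09 = 101.91→102, 8 − 1.68 = 6.32→6) → #686606
46%: (132 − 60.72 = 71.28→71, 129 − 59.34 = 69.66→70, 8 − 3.68 = 4.32→4) → #474604
54%: (132 − 71.28 = 60.72→61, 129 − 69.66 = 59.34→59, 8 − 4.32 = 3.68→4) → #3d3b04

#686606, #474604, #3d3b04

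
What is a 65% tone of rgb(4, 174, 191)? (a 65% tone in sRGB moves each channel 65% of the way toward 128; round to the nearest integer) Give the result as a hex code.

#559096

A 65% tone moves each channel 65% toward 128:
  R: 4 + 80.6 = 84.6 → 85
  G: 174 − 29.9 = 144.1 → 144
  B: 191 + 0.65×(128−191) = 191 − 40.95 = 150.05 → 150
rgb(85, 144, 150) = #559096.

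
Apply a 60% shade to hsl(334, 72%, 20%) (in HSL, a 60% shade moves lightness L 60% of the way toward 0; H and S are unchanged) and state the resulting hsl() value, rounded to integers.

hsl(334, 72%, 8%)

L moves 60% from 20 toward 0: 20 − 12 = 8 → 8.
H and S are unchanged.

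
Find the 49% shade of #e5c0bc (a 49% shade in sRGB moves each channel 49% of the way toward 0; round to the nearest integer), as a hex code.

#756260

#e5c0bc is rgb(229, 192, 188).
A 49% shade moves each channel 49% toward 0:
  R: 229 + 0.49×(0−229) = 229 − 112.21 = 116.79 → 117
  G: 192 − 94.08 = 97.92 → 98
  B: 188 + 0.49×(0−188) = 188 − 92.12 = 95.88 → 96
rgb(117, 98, 96) = #756260.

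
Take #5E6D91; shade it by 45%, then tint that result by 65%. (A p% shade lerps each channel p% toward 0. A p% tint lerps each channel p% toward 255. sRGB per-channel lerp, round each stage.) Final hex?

#B8BBC2

#5E6D91 is rgb(94, 109, 145).
Lerp each channel 45% toward 0:
  R: 94 − 42.3 = 51.7 → 52
  G: 109 + 0.45×(0−109) = 109 − 49.05 = 59.95 → 60
  B: 145 + 0.45×(0−145) = 145 − 65.25 = 79.75 → 80
After the shade: rgb(52, 60, 80) = #343C50.
A 65% tint moves each channel 65% toward 255:
  R: 52 + 131.95 = 183.95 → 184
  G: 60 + 0.65×(255−60) = 60 + 126.75 = 186.75 → 187
  B: 80 + 0.65×(255−80) = 80 + 113.75 = 193.75 → 194
rgb(184, 187, 194) = #B8BBC2.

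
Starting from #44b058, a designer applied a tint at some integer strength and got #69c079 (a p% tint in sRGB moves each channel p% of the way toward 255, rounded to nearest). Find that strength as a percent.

#44b058 is rgb(68, 176, 88); #69c079 is rgb(105, 192, 121).
On the R channel (widest range): 105 ≈ 68 + (p/100)(255 − 68), so p ≈ 100×(105 − 68)/(255 − 68) = 3700/187 = 19.79.
p = 20 reproduces all three channels after rounding.

20%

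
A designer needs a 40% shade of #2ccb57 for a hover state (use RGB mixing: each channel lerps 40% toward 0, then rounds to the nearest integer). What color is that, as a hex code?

#1a7a34

#2ccb57 is rgb(44, 203, 87).
A 40% shade moves each channel 40% toward 0:
  R: 44 + 0.4×(0−44) = 44 − 17.6 = 26.4 → 26
  G: 203 − 81.2 = 121.8 → 122
  B: 87 − 34.8 = 52.2 → 52
rgb(26, 122, 52) = #1a7a34.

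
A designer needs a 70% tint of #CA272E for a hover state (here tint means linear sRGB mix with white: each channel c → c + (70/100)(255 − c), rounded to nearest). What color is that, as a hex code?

#CA272E is rgb(202, 39, 46).
A 70% tint moves each channel 70% toward 255:
  R: 202 + 0.7×(255−202) = 202 + 37.1 = 239.1 → 239
  G: 39 + 151.2 = 190.2 → 190
  B: 46 + 0.7×(255−46) = 46 + 146.3 = 192.3 → 192
rgb(239, 190, 192) = #EFBEC0.

#EFBEC0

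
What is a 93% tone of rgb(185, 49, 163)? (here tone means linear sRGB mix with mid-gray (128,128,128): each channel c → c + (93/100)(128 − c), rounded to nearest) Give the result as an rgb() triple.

rgb(132, 122, 130)

Lerp each channel 93% toward 128:
  R: 185 + 0.93×(128−185) = 185 − 53.01 = 131.99 → 132
  G: 49 + 0.93×(128−49) = 49 + 73.47 = 122.47 → 122
  B: 163 − 32.55 = 130.45 → 130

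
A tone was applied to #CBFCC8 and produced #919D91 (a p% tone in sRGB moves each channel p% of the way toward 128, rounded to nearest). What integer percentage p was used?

77%

#CBFCC8 is rgb(203, 252, 200); #919D91 is rgb(145, 157, 145).
On the G channel (widest range): 157 ≈ 252 + (p/100)(128 − 252), so p ≈ 100×(157 − 252)/(128 − 252) = -9500/-124 = 76.61.
p = 77 reproduces all three channels after rounding.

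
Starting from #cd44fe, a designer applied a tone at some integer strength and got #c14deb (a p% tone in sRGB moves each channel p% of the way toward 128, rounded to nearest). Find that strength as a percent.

#cd44fe is rgb(205, 68, 254); #c14deb is rgb(193, 77, 235).
On the B channel (widest range): 235 ≈ 254 + (p/100)(128 − 254), so p ≈ 100×(235 − 254)/(128 − 254) = -1900/-126 = 15.08.
p = 15 reproduces all three channels after rounding.

15%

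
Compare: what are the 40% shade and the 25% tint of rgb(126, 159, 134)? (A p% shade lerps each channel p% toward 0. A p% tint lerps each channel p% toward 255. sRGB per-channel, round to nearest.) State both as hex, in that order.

40% shade:
  R: 126 + 0.4×(0−126) = 126 − 50.4 = 75.6 → 76
  G: 159 + 0.4×(0−159) = 159 − 63.6 = 95.4 → 95
  B: 134 − 53.6 = 80.4 → 80
  → #4C5F50
25% tint:
  R: 126 + 0.25×(255−126) = 126 + 32.25 = 158.25 → 158
  G: 159 + 24 = 183 → 183
  B: 134 + 30.25 = 164.25 → 164
  → #9EB7A4

#4C5F50, #9EB7A4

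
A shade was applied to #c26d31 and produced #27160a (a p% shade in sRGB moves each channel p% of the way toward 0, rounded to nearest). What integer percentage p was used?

#c26d31 is rgb(194, 109, 49); #27160a is rgb(39, 22, 10).
On the R channel (widest range): 39 ≈ 194 + (p/100)(0 − 194), so p ≈ 100×(39 − 194)/(0 − 194) = -15500/-194 = 79.90.
p = 80 reproduces all three channels after rounding.

80%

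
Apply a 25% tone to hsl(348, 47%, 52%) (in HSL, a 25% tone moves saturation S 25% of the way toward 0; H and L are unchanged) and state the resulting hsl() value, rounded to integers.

S moves 25% from 47 toward 0: 47 − 11.75 = 35.25 → 35.
H and L are unchanged.

hsl(348, 35%, 52%)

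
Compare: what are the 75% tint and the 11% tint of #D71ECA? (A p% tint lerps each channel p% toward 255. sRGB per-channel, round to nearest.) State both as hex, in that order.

#D71ECA is rgb(215, 30, 202).
75% tint:
  R: 215 + 0.75×(255−215) = 215 + 30 = 245 → 245
  G: 30 + 0.75×(255−30) = 30 + 168.75 = 198.75 → 199
  B: 202 + 0.75×(255−202) = 202 + 39.75 = 241.75 → 242
  → #F5C7F2
11% tint:
  R: 215 + 4.4 = 219.4 → 219
  G: 30 + 0.11×(255−30) = 30 + 24.75 = 54.75 → 55
  B: 202 + 5.83 = 207.83 → 208
  → #DB37D0

#F5C7F2, #DB37D0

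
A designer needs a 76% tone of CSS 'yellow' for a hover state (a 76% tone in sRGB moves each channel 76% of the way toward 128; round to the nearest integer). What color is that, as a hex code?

CSS yellow is rgb(255, 255, 0).
A 76% tone moves each channel 76% toward 128:
  R: 255 + 0.76×(128−255) = 255 − 96.52 = 158.48 → 158
  G: 255 − 96.52 = 158.48 → 158
  B: 0 + 0.76×(128−0) = 0 + 97.28 = 97.28 → 97
rgb(158, 158, 97) = #9E9E61.

#9E9E61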